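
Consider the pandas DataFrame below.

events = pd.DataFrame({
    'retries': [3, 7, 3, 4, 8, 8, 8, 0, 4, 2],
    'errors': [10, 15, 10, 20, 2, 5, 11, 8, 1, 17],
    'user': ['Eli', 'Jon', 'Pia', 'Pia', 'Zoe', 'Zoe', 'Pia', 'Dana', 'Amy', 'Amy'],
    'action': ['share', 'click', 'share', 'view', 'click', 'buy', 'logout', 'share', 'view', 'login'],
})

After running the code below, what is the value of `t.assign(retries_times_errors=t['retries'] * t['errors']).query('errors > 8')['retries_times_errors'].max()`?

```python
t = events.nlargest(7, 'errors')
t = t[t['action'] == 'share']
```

30

take 7 rows with largest errors:
   retries  errors  user  action
3        4      20   Pia    view
9        2      17   Amy   login
1        7      15   Jon   click
6        8      11   Pia  logout
0        3      10   Eli   share
2        3      10   Pia   share
7        0       8  Dana   share
filter rows where action == 'share':
   retries  errors  user action
0        3      10   Eli  share
2        3      10   Pia  share
7        0       8  Dana  share
add column retries_times_errors = t['retries'] * t['errors']:
   retries  errors  user action  retries_times_errors
0        3      10   Eli  share                    30
2        3      10   Pia  share                    30
7        0       8  Dana  share                     0
filter rows where errors > 8:
   retries  errors user action  retries_times_errors
0        3      10  Eli  share                    30
2        3      10  Pia  share                    30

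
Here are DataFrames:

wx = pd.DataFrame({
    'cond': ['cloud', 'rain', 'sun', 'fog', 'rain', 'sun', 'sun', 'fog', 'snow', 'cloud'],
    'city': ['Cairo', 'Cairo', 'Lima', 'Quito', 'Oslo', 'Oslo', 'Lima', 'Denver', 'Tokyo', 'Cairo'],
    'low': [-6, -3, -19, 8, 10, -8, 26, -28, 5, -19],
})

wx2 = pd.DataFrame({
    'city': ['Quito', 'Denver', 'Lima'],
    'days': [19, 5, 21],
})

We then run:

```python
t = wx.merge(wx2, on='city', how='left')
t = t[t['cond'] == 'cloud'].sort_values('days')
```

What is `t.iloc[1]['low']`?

merge on 'city' (how='left') → 10 rows:
    cond    city  low  days
0  cloud   Cairo   -6   NaN
1   rain   Cairo   -3   NaN
2    sun    Lima  -19  21.0
3    fog   Quito    8  19.0
4   rain    Oslo   10   NaN
5    sun    Oslo   -8   NaN
6    sun    Lima   26  21.0
7    fog  Denver  -28   5.0
8   snow   Tokyo    5   NaN
9  cloud   Cairo  -19   NaN
filter rows where cond == 'cloud':
    cond   city  low  days
0  cloud  Cairo   -6   NaN
9  cloud  Cairo  -19   NaN
sort by days:
    cond   city  low  days
0  cloud  Cairo   -6   NaN
9  cloud  Cairo  -19   NaN

-19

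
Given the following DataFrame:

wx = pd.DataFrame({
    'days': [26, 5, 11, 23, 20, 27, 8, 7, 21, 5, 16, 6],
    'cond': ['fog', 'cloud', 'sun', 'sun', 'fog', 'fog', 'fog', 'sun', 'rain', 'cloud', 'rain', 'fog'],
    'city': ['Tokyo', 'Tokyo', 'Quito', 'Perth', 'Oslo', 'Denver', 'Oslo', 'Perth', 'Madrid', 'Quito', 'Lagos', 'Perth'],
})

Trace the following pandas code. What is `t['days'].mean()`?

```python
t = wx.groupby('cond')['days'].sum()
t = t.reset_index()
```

43.75

group by cond, sum of days:
cond
cloud    10
fog      87
rain     37
sun      41
Name: days, dtype: int64
reset_index():
    cond  days
0  cloud    10
1    fog    87
2   rain    37
3    sun    41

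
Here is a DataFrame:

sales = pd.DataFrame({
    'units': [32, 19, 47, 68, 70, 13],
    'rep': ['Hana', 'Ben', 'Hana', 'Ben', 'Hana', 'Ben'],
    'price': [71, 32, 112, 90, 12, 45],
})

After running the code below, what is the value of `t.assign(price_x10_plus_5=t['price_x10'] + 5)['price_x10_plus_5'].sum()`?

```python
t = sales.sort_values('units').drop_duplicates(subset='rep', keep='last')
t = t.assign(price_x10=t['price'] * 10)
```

1030

sort by units:
   units   rep  price
5     13   Ben     45
1     19   Ben     32
0     32  Hana     71
2     47  Hana    112
3     68   Ben     90
4     70  Hana     12
drop duplicate rep (keep=last):
   units   rep  price
3     68   Ben     90
4     70  Hana     12
add column price_x10 = t['price'] * 10:
   units   rep  price  price_x10
3     68   Ben     90        900
4     70  Hana     12        120
add column price_x10_plus_5 = t['price_x10'] + 5:
   units   rep  price  price_x10  price_x10_plus_5
3     68   Ben     90        900               905
4     70  Hana     12        120               125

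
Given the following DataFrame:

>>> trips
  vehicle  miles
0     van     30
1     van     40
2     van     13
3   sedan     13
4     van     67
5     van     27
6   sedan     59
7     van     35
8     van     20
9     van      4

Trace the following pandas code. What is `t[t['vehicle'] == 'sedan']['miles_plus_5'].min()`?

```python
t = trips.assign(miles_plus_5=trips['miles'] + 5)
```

add column miles_plus_5 = trips['miles'] + 5:
  vehicle  miles  miles_plus_5
0     van     30            35
1     van     40            45
2     van     13            18
3   sedan     13            18
4     van     67            72
5     van     27            32
6   sedan     59            64
7     van     35            40
8     van     20            25
9     van      4             9
filter rows where vehicle == 'sedan':
  vehicle  miles  miles_plus_5
3   sedan     13            18
6   sedan     59            64
Finally, min of column 'miles_plus_5' = 18.

18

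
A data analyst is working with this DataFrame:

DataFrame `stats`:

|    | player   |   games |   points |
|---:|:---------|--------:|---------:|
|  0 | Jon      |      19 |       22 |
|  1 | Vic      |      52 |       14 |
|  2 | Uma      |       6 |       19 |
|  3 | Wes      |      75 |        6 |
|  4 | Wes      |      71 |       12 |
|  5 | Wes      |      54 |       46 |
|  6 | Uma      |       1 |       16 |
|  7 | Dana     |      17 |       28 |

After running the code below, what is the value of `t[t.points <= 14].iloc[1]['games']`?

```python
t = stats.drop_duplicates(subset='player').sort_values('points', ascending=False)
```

drop duplicate player (keep=first):
  player  games  points
0    Jon     19      22
1    Vic     52      14
2    Uma      6      19
3    Wes     75       6
7   Dana     17      28
sort by points descending:
  player  games  points
7   Dana     17      28
0    Jon     19      22
2    Uma      6      19
1    Vic     52      14
3    Wes     75       6
filter rows where points <= 14:
  player  games  points
1    Vic     52      14
3    Wes     75       6

75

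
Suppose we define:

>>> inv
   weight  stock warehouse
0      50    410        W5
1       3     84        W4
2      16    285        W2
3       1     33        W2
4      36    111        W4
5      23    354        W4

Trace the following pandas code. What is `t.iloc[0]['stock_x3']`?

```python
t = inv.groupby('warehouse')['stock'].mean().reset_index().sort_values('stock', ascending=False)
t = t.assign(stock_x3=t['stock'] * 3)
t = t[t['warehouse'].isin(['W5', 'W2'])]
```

group by warehouse, mean of stock:
warehouse
W2    159.0
W4    183.0
W5    410.0
Name: stock, dtype: float64
reset_index():
  warehouse  stock
0        W2  159.0
1        W4  183.0
2        W5  410.0
sort by stock descending:
  warehouse  stock
2        W5  410.0
1        W4  183.0
0        W2  159.0
add column stock_x3 = t['stock'] * 3:
  warehouse  stock  stock_x3
2        W5  410.0    1230.0
1        W4  183.0     549.0
0        W2  159.0     477.0
filter rows where warehouse in ['W5', 'W2']:
  warehouse  stock  stock_x3
2        W5  410.0    1230.0
0        W2  159.0     477.0
Hence 1230.0.

1230.0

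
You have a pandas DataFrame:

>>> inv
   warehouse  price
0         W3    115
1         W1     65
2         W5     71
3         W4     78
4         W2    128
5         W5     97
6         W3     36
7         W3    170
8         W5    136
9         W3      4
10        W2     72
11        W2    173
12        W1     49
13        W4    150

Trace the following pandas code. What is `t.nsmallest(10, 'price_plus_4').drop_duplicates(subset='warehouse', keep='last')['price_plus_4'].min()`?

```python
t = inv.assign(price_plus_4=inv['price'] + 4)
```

add column price_plus_4 = inv['price'] + 4:
   warehouse  price  price_plus_4
0         W3    115           119
1         W1     65            69
2         W5     71            75
3         W4     78            82
4         W2    128           132
5         W5     97           101
6         W3     36            40
7         W3    170           174
8         W5    136           140
9         W3      4             8
10        W2     72            76
11        W2    173           177
12        W1     49            53
13        W4    150           154
take 10 rows with smallest price_plus_4:
   warehouse  price  price_plus_4
9         W3      4             8
6         W3     36            40
12        W1     49            53
1         W1     65            69
2         W5     71            75
10        W2     72            76
3         W4     78            82
5         W5     97           101
0         W3    115           119
4         W2    128           132
drop duplicate warehouse (keep=last):
  warehouse  price  price_plus_4
1        W1     65            69
3        W4     78            82
5        W5     97           101
0        W3    115           119
4        W2    128           132
So min() = 69.

69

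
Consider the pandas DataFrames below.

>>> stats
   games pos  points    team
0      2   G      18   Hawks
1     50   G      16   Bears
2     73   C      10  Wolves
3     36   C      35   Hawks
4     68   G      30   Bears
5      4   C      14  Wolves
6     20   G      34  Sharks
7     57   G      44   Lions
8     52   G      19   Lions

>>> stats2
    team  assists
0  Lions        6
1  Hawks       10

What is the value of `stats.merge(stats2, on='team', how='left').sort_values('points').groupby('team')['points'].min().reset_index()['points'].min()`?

merge on 'team' (how='left') → 9 rows:
   games pos  points    team  assists
0      2   G      18   Hawks     10.0
1     50   G      16   Bears      NaN
2     73   C      10  Wolves      NaN
3     36   C      35   Hawks     10.0
4     68   G      30   Bears      NaN
5      4   C      14  Wolves      NaN
6     20   G      34  Sharks      NaN
7     57   G      44   Lions      6.0
8     52   G      19   Lions      6.0
sort by points:
   games pos  points    team  assists
2     73   C      10  Wolves      NaN
5      4   C      14  Wolves      NaN
1     50   G      16   Bears      NaN
0      2   G      18   Hawks     10.0
8     52   G      19   Lions      6.0
4     68   G      30   Bears      NaN
6     20   G      34  Sharks      NaN
3     36   C      35   Hawks     10.0
7     57   G      44   Lions      6.0
group by team, min of points:
team
Bears     16
Hawks     18
Lions     19
Sharks    34
Wolves    10
Name: points, dtype: int64
reset_index():
     team  points
0   Bears      16
1   Hawks      18
2   Lions      19
3  Sharks      34
4  Wolves      10
min of column 'points' → 10

10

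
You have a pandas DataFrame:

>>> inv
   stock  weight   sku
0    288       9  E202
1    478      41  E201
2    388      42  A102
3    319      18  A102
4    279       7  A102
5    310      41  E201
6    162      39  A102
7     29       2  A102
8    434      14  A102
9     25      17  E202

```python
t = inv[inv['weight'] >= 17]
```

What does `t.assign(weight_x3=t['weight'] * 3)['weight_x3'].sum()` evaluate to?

594

filter rows where weight >= 17:
   stock  weight   sku
1    478      41  E201
2    388      42  A102
3    319      18  A102
5    310      41  E201
6    162      39  A102
9     25      17  E202
add column weight_x3 = t['weight'] * 3:
   stock  weight   sku  weight_x3
1    478      41  E201        123
2    388      42  A102        126
3    319      18  A102         54
5    310      41  E201        123
6    162      39  A102        117
9     25      17  E202         51
Finally, sum of column 'weight_x3' = 594.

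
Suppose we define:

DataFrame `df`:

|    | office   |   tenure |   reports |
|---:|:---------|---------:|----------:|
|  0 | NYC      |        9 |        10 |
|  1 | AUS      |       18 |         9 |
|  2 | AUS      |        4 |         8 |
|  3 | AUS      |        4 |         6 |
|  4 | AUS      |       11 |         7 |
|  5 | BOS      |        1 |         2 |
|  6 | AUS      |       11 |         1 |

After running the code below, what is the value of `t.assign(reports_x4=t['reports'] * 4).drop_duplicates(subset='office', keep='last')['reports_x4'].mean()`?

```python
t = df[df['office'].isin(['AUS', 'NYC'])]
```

filter rows where office in ['AUS', 'NYC']:
  office  tenure  reports
0    NYC       9       10
1    AUS      18        9
2    AUS       4        8
3    AUS       4        6
4    AUS      11        7
6    AUS      11        1
add column reports_x4 = t['reports'] * 4:
  office  tenure  reports  reports_x4
0    NYC       9       10          40
1    AUS      18        9          36
2    AUS       4        8          32
3    AUS       4        6          24
4    AUS      11        7          28
6    AUS      11        1           4
drop duplicate office (keep=last):
  office  tenure  reports  reports_x4
0    NYC       9       10          40
6    AUS      11        1           4

22.0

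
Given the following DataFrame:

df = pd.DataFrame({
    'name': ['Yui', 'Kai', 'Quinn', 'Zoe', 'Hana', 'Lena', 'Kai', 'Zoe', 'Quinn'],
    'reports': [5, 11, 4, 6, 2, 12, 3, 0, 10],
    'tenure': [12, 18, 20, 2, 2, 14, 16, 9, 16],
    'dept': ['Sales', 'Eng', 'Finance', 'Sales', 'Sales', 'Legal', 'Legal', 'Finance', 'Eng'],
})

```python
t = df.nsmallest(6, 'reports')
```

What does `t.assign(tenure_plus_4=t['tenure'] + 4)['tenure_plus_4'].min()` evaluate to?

take 6 rows with smallest reports:
    name  reports  tenure     dept
7    Zoe        0       9  Finance
4   Hana        2       2    Sales
6    Kai        3      16    Legal
2  Quinn        4      20  Finance
0    Yui        5      12    Sales
3    Zoe        6       2    Sales
add column tenure_plus_4 = t['tenure'] + 4:
    name  reports  tenure     dept  tenure_plus_4
7    Zoe        0       9  Finance             13
4   Hana        2       2    Sales              6
6    Kai        3      16    Legal             20
2  Quinn        4      20  Finance             24
0    Yui        5      12    Sales             16
3    Zoe        6       2    Sales              6
The min of column 'tenure_plus_4' is 6.

6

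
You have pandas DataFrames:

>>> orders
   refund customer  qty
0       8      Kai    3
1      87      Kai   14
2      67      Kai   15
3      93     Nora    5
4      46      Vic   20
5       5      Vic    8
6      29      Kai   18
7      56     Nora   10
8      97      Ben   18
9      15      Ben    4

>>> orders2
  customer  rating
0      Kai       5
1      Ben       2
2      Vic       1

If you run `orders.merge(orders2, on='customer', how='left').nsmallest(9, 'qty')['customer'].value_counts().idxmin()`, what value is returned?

merge on 'customer' (how='left') → 10 rows:
   refund customer  qty  rating
0       8      Kai    3     5.0
1      87      Kai   14     5.0
2      67      Kai   15     5.0
3      93     Nora    5     NaN
4      46      Vic   20     1.0
5       5      Vic    8     1.0
6      29      Kai   18     5.0
7      56     Nora   10     NaN
8      97      Ben   18     2.0
9      15      Ben    4     2.0
take 9 rows with smallest qty:
   refund customer  qty  rating
0       8      Kai    3     5.0
9      15      Ben    4     2.0
3      93     Nora    5     NaN
5       5      Vic    8     1.0
7      56     Nora   10     NaN
1      87      Kai   14     5.0
2      67      Kai   15     5.0
6      29      Kai   18     5.0
8      97      Ben   18     2.0
value_counts of customer:
customer
Kai     4
Ben     2
Nora    2
Vic     1
Name: count, dtype: int64

Vic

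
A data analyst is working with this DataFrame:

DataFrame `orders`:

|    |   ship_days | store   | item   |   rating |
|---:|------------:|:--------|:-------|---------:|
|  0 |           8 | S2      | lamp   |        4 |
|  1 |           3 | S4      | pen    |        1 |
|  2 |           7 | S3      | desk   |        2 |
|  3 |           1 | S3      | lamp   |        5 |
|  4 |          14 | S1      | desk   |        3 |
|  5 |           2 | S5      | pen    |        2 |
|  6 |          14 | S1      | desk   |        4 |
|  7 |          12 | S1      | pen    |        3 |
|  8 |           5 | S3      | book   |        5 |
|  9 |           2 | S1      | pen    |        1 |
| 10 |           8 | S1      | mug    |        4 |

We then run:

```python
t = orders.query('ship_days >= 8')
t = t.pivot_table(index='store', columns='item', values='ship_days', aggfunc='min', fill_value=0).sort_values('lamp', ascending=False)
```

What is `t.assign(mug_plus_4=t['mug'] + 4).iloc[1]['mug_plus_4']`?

12

filter rows where ship_days >= 8:
    ship_days store  item  rating
0           8    S2  lamp       4
4          14    S1  desk       3
6          14    S1  desk       4
7          12    S1   pen       3
10          8    S1   mug       4
pivot: rows=store, cols=item, min(ship_days):
item   desk  lamp  mug  pen
store                      
S1       14     0    8   12
S2        0     8    0    0
sort by lamp descending:
item   desk  lamp  mug  pen
store                      
S2        0     8    0    0
S1       14     0    8   12
add column mug_plus_4 = t['mug'] + 4:
item   desk  lamp  mug  pen  mug_plus_4
store                                  
S2        0     8    0    0           4
S1       14     0    8   12          12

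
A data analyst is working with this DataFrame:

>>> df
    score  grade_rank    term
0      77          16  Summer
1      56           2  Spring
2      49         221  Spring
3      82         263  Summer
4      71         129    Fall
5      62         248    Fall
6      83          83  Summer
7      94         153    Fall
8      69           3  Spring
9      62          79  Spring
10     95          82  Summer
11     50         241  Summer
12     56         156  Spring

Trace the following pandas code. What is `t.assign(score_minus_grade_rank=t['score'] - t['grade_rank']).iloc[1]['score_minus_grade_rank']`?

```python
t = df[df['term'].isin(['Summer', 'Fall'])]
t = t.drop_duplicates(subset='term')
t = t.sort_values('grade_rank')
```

-58

filter rows where term in ['Summer', 'Fall']:
    score  grade_rank    term
0      77          16  Summer
3      82         263  Summer
4      71         129    Fall
5      62         248    Fall
6      83          83  Summer
7      94         153    Fall
10     95          82  Summer
11     50         241  Summer
drop duplicate term (keep=first):
   score  grade_rank    term
0     77          16  Summer
4     71         129    Fall
sort by grade_rank:
   score  grade_rank    term
0     77          16  Summer
4     71         129    Fall
add column score_minus_grade_rank = t['score'] - t['grade_rank']:
   score  grade_rank    term  score_minus_grade_rank
0     77          16  Summer                      61
4     71         129    Fall                     -58
Then the value at position 1, column 'score_minus_grade_rank': -58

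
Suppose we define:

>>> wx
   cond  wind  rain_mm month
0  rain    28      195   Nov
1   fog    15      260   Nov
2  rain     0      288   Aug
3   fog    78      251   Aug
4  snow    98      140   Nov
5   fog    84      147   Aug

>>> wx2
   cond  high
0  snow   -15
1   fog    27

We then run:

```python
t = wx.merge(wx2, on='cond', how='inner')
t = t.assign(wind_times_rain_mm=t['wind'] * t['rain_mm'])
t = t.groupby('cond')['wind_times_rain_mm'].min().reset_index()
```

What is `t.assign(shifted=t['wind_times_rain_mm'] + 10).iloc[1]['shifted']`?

13730

merge on 'cond' (how='inner') → 4 rows:
   cond  wind  rain_mm month  high
0   fog    15      260   Nov    27
1   fog    78      251   Aug    27
2  snow    98      140   Nov   -15
3   fog    84      147   Aug    27
add column wind_times_rain_mm = t['wind'] * t['rain_mm']:
   cond  wind  rain_mm month  high  wind_times_rain_mm
0   fog    15      260   Nov    27                3900
1   fog    78      251   Aug    27               19578
2  snow    98      140   Nov   -15               13720
3   fog    84      147   Aug    27               12348
group by cond, min of wind_times_rain_mm:
cond
fog      3900
snow    13720
Name: wind_times_rain_mm, dtype: int64
reset_index():
   cond  wind_times_rain_mm
0   fog                3900
1  snow               13720
add column shifted = t['wind_times_rain_mm'] + 10:
   cond  wind_times_rain_mm  shifted
0   fog                3900     3910
1  snow               13720    13730
Finally, value at position 1, column 'shifted' = 13730.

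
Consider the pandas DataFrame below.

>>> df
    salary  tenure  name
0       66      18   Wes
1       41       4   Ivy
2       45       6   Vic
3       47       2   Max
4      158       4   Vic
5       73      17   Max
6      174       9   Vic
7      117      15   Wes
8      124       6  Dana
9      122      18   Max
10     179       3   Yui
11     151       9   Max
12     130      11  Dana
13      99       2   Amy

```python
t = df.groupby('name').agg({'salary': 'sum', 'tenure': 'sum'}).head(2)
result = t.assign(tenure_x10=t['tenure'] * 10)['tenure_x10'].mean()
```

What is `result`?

group by name: sum(salary), sum(tenure):
      salary  tenure
name                
Amy       99       2
Dana     254      17
Ivy       41       4
Max      393      46
Vic      377      19
Wes      183      33
Yui      179       3
take first 2 rows:
      salary  tenure
name                
Amy       99       2
Dana     254      17
add column tenure_x10 = t['tenure'] * 10:
      salary  tenure  tenure_x10
name                            
Amy       99       2          20
Dana     254      17         170
mean of column 'tenure_x10' → 95.0

95.0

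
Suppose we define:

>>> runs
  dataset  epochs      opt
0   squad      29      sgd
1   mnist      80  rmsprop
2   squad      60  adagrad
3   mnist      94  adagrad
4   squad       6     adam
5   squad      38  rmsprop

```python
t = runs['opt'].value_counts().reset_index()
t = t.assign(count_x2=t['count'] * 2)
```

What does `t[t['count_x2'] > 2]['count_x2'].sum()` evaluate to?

8

value_counts of opt:
opt
rmsprop    2
adagrad    2
sgd        1
adam       1
Name: count, dtype: int64
reset_index():
       opt  count
0  rmsprop      2
1  adagrad      2
2      sgd      1
3     adam      1
add column count_x2 = t['count'] * 2:
       opt  count  count_x2
0  rmsprop      2         4
1  adagrad      2         4
2      sgd      1         2
3     adam      1         2
filter rows where count_x2 > 2:
       opt  count  count_x2
0  rmsprop      2         4
1  adagrad      2         4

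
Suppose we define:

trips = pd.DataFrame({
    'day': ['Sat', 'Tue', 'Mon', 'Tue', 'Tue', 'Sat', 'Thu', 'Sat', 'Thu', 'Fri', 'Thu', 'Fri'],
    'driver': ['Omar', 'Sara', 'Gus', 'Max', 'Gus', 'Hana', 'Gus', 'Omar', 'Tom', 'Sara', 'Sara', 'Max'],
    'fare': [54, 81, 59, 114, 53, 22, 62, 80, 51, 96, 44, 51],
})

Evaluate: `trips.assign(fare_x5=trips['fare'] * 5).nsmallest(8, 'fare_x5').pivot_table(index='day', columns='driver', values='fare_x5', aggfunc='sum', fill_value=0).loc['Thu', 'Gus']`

add column fare_x5 = trips['fare'] * 5:
    day driver  fare  fare_x5
0   Sat   Omar    54      270
1   Tue   Sara    81      405
2   Mon    Gus    59      295
3   Tue    Max   114      570
4   Tue    Gus    53      265
5   Sat   Hana    22      110
6   Thu    Gus    62      310
7   Sat   Omar    80      400
8   Thu    Tom    51      255
9   Fri   Sara    96      480
10  Thu   Sara    44      220
11  Fri    Max    51      255
take 8 rows with smallest fare_x5:
    day driver  fare  fare_x5
5   Sat   Hana    22      110
10  Thu   Sara    44      220
8   Thu    Tom    51      255
11  Fri    Max    51      255
4   Tue    Gus    53      265
0   Sat   Omar    54      270
2   Mon    Gus    59      295
6   Thu    Gus    62      310
pivot: rows=day, cols=driver, sum(fare_x5):
driver  Gus  Hana  Max  Omar  Sara  Tom
day                                    
Fri       0     0  255     0     0    0
Mon     295     0    0     0     0    0
Sat       0   110    0   270     0    0
Thu     310     0    0     0   220  255
Tue     265     0    0     0     0    0
Then the value at row 'Thu', column 'Gus': 310

310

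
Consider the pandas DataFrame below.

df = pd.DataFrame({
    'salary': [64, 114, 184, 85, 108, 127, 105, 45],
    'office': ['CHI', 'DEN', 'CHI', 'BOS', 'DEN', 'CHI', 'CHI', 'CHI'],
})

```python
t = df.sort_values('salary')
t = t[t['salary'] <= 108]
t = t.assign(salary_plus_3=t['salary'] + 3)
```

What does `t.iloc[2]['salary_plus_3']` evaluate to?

88

sort by salary:
   salary office
7      45    CHI
0      64    CHI
3      85    BOS
6     105    CHI
4     108    DEN
1     114    DEN
5     127    CHI
2     184    CHI
filter rows where salary <= 108:
   salary office
7      45    CHI
0      64    CHI
3      85    BOS
6     105    CHI
4     108    DEN
add column salary_plus_3 = t['salary'] + 3:
   salary office  salary_plus_3
7      45    CHI             48
0      64    CHI             67
3      85    BOS             88
6     105    CHI            108
4     108    DEN            111
Then the value at position 2, column 'salary_plus_3': 88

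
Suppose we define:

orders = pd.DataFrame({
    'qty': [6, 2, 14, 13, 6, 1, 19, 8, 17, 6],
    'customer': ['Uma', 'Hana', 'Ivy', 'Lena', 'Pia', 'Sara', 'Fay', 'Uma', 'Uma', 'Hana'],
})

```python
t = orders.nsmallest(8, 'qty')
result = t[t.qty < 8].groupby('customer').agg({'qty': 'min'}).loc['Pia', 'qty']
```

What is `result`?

6

take 8 rows with smallest qty:
   qty customer
5    1     Sara
1    2     Hana
0    6      Uma
4    6      Pia
9    6     Hana
7    8      Uma
3   13     Lena
2   14      Ivy
filter rows where qty < 8:
   qty customer
5    1     Sara
1    2     Hana
0    6      Uma
4    6      Pia
9    6     Hana
group by customer, min of qty:
          qty
customer     
Hana        2
Pia         6
Sara        1
Uma         6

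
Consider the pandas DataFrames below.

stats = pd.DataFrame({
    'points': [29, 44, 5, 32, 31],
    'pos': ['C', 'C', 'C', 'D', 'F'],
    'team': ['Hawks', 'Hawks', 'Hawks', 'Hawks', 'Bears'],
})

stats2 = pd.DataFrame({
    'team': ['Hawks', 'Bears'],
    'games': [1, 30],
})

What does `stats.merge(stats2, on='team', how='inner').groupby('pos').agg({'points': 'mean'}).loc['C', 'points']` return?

26.0

merge on 'team' (how='inner') → 5 rows:
   points pos   team  games
0      29   C  Hawks      1
1      44   C  Hawks      1
2       5   C  Hawks      1
3      32   D  Hawks      1
4      31   F  Bears     30
group by pos, mean of points:
     points
pos        
C      26.0
D      32.0
F      31.0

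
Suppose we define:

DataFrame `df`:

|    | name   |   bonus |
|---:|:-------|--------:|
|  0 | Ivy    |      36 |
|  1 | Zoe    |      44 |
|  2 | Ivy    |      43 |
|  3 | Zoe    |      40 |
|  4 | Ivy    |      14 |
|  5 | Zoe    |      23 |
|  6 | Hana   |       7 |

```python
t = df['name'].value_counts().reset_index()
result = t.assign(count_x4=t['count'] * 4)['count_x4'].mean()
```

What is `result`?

9.33333333333

value_counts of name:
name
Ivy     3
Zoe     3
Hana    1
Name: count, dtype: int64
reset_index():
   name  count
0   Ivy      3
1   Zoe      3
2  Hana      1
add column count_x4 = t['count'] * 4:
   name  count  count_x4
0   Ivy      3        12
1   Zoe      3        12
2  Hana      1         4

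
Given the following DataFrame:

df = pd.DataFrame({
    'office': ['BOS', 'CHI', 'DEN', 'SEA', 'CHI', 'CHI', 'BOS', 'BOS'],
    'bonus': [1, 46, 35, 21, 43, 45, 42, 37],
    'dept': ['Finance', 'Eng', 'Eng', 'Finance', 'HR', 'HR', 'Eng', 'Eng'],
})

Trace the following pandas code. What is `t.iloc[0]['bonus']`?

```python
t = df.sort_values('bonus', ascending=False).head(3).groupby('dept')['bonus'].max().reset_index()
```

46

sort by bonus descending:
  office  bonus     dept
1    CHI     46      Eng
5    CHI     45       HR
4    CHI     43       HR
6    BOS     42      Eng
7    BOS     37      Eng
2    DEN     35      Eng
3    SEA     21  Finance
0    BOS      1  Finance
take first 3 rows:
  office  bonus dept
1    CHI     46  Eng
5    CHI     45   HR
4    CHI     43   HR
group by dept, max of bonus:
dept
Eng    46
HR     45
Name: bonus, dtype: int64
reset_index():
  dept  bonus
0  Eng     46
1   HR     45
Then the value at position 0, column 'bonus': 46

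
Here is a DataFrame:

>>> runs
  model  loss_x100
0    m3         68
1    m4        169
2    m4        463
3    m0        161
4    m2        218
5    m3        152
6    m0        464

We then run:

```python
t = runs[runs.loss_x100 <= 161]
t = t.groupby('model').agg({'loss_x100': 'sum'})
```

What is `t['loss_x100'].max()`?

220

filter rows where loss_x100 <= 161:
  model  loss_x100
0    m3         68
3    m0        161
5    m3        152
group by model, sum of loss_x100:
       loss_x100
model           
m0           161
m3           220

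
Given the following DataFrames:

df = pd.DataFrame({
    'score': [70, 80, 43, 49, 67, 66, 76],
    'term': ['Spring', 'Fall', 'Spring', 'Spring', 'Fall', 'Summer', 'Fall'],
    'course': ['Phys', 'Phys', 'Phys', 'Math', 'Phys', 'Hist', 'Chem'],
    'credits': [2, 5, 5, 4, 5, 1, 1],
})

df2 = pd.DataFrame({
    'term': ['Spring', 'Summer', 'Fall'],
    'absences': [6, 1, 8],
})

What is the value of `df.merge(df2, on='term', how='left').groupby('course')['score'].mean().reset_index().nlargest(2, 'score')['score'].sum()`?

merge on 'term' (how='left') → 7 rows:
   score    term course  credits  absences
0     70  Spring   Phys        2         6
1     80    Fall   Phys        5         8
2     43  Spring   Phys        5         6
3     49  Spring   Math        4         6
4     67    Fall   Phys        5         8
5     66  Summer   Hist        1         1
6     76    Fall   Chem        1         8
group by course, mean of score:
course
Chem    76.0
Hist    66.0
Math    49.0
Phys    65.0
Name: score, dtype: float64
reset_index():
  course  score
0   Chem   76.0
1   Hist   66.0
2   Math   49.0
3   Phys   65.0
take 2 rows with largest score:
  course  score
0   Chem   76.0
1   Hist   66.0
Hence 142.0.

142.0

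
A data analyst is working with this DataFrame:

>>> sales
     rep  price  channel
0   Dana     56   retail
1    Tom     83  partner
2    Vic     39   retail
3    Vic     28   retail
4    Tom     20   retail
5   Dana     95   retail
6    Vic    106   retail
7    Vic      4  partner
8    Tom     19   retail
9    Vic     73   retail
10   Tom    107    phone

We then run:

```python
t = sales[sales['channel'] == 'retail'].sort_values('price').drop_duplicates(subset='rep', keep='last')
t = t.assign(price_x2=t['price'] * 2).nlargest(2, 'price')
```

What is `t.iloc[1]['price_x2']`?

filter rows where channel == 'retail':
    rep  price channel
0  Dana     56  retail
2   Vic     39  retail
3   Vic     28  retail
4   Tom     20  retail
5  Dana     95  retail
6   Vic    106  retail
8   Tom     19  retail
9   Vic     73  retail
sort by price:
    rep  price channel
8   Tom     19  retail
4   Tom     20  retail
3   Vic     28  retail
2   Vic     39  retail
0  Dana     56  retail
9   Vic     73  retail
5  Dana     95  retail
6   Vic    106  retail
drop duplicate rep (keep=last):
    rep  price channel
4   Tom     20  retail
5  Dana     95  retail
6   Vic    106  retail
add column price_x2 = t['price'] * 2:
    rep  price channel  price_x2
4   Tom     20  retail        40
5  Dana     95  retail       190
6   Vic    106  retail       212
take 2 rows with largest price:
    rep  price channel  price_x2
6   Vic    106  retail       212
5  Dana     95  retail       190
So iloc[1]['price_x2'] = 190.

190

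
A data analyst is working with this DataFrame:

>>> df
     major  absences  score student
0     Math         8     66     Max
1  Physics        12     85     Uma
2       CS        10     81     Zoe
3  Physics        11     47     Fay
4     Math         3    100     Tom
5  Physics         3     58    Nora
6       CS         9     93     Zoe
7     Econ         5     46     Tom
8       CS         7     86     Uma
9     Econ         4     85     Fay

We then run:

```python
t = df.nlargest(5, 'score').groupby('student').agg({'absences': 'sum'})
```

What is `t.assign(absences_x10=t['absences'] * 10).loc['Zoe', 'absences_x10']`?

90

take 5 rows with largest score:
     major  absences  score student
4     Math         3    100     Tom
6       CS         9     93     Zoe
8       CS         7     86     Uma
1  Physics        12     85     Uma
9     Econ         4     85     Fay
group by student, sum of absences:
         absences
student          
Fay             4
Tom             3
Uma            19
Zoe             9
add column absences_x10 = t['absences'] * 10:
         absences  absences_x10
student                        
Fay             4            40
Tom             3            30
Uma            19           190
Zoe             9            90
So loc['Zoe', 'absences_x10'] = 90.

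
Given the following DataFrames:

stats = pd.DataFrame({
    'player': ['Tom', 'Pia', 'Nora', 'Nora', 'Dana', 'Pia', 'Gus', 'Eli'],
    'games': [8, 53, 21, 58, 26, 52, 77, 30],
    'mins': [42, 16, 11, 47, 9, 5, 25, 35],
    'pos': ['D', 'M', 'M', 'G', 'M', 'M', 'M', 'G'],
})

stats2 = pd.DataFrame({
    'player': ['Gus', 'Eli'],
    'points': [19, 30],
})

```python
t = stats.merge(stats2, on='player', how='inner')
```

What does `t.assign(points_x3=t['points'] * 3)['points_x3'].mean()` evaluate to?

merge on 'player' (how='inner') → 2 rows:
  player  games  mins pos  points
0    Gus     77    25   M      19
1    Eli     30    35   G      30
add column points_x3 = t['points'] * 3:
  player  games  mins pos  points  points_x3
0    Gus     77    25   M      19         57
1    Eli     30    35   G      30         90
Taking the mean of column 'points_x3' gives 73.5.

73.5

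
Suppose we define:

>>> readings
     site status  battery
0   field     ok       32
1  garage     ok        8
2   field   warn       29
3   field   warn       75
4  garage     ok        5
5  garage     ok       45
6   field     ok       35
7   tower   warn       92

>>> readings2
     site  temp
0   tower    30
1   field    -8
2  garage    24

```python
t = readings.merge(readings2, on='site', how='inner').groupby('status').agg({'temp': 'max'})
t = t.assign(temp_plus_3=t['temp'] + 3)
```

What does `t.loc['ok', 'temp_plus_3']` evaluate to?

27

merge on 'site' (how='inner') → 8 rows:
     site status  battery  temp
0   field     ok       32    -8
1  garage     ok        8    24
2   field   warn       29    -8
3   field   warn       75    -8
4  garage     ok        5    24
5  garage     ok       45    24
6   field     ok       35    -8
7   tower   warn       92    30
group by status, max of temp:
        temp
status      
ok        24
warn      30
add column temp_plus_3 = t['temp'] + 3:
        temp  temp_plus_3
status                   
ok        24           27
warn      30           33
value at row 'ok', column 'temp_plus_3' → 27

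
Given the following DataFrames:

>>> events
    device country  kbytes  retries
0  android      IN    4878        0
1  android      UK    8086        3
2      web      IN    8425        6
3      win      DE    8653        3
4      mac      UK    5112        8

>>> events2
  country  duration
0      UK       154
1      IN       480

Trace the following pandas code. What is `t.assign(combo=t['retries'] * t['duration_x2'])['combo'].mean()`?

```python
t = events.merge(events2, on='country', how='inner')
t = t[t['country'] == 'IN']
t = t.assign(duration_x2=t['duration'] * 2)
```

2880.0

merge on 'country' (how='inner') → 4 rows:
    device country  kbytes  retries  duration
0  android      IN    4878        0       480
1  android      UK    8086        3       154
2      web      IN    8425        6       480
3      mac      UK    5112        8       154
filter rows where country == 'IN':
    device country  kbytes  retries  duration
0  android      IN    4878        0       480
2      web      IN    8425        6       480
add column duration_x2 = t['duration'] * 2:
    device country  kbytes  retries  duration  duration_x2
0  android      IN    4878        0       480          960
2      web      IN    8425        6       480          960
add column combo = t['retries'] * t['duration_x2']:
    device country  kbytes  retries  duration  duration_x2  combo
0  android      IN    4878        0       480          960      0
2      web      IN    8425        6       480          960   5760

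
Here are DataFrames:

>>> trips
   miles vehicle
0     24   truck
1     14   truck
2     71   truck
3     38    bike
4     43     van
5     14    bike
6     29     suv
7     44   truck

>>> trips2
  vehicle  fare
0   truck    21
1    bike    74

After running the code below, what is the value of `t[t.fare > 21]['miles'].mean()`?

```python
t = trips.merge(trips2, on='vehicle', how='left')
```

merge on 'vehicle' (how='left') → 8 rows:
   miles vehicle  fare
0     24   truck  21.0
1     14   truck  21.0
2     71   truck  21.0
3     38    bike  74.0
4     43     van   NaN
5     14    bike  74.0
6     29     suv   NaN
7     44   truck  21.0
filter rows where fare > 21:
   miles vehicle  fare
3     38    bike  74.0
5     14    bike  74.0
Hence 26.0.

26.0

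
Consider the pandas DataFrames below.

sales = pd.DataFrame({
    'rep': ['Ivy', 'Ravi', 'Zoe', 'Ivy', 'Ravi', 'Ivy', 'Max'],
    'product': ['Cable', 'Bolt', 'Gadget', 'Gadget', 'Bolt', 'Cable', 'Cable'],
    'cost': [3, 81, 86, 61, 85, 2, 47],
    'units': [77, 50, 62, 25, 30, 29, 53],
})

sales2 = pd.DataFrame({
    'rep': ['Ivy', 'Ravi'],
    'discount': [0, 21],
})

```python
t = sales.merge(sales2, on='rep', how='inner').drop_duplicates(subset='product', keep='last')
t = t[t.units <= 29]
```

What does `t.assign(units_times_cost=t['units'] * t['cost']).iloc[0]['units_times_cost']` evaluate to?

merge on 'rep' (how='inner') → 5 rows:
    rep product  cost  units  discount
0   Ivy   Cable     3     77         0
1  Ravi    Bolt    81     50        21
2   Ivy  Gadget    61     25         0
3  Ravi    Bolt    85     30        21
4   Ivy   Cable     2     29         0
drop duplicate product (keep=last):
    rep product  cost  units  discount
2   Ivy  Gadget    61     25         0
3  Ravi    Bolt    85     30        21
4   Ivy   Cable     2     29         0
filter rows where units <= 29:
   rep product  cost  units  discount
2  Ivy  Gadget    61     25         0
4  Ivy   Cable     2     29         0
add column units_times_cost = t['units'] * t['cost']:
   rep product  cost  units  discount  units_times_cost
2  Ivy  Gadget    61     25         0              1525
4  Ivy   Cable     2     29         0                58
So iloc[0]['units_times_cost'] = 1525.

1525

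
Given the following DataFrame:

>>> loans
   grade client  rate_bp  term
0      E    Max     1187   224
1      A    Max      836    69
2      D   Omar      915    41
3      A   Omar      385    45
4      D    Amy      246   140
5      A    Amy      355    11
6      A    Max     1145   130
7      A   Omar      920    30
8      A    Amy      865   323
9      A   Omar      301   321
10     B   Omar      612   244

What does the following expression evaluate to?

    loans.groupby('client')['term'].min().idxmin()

Amy

group by client, min of term:
client
Amy     11
Max     69
Omar    30
Name: term, dtype: int64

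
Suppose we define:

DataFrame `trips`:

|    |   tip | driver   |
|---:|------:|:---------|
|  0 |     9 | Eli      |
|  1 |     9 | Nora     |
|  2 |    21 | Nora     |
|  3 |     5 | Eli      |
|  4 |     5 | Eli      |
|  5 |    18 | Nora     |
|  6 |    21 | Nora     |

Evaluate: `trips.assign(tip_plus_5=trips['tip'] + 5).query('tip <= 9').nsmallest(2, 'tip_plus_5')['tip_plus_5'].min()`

10

add column tip_plus_5 = trips['tip'] + 5:
   tip driver  tip_plus_5
0    9    Eli          14
1    9   Nora          14
2   21   Nora          26
3    5    Eli          10
4    5    Eli          10
5   18   Nora          23
6   21   Nora          26
filter rows where tip <= 9:
   tip driver  tip_plus_5
0    9    Eli          14
1    9   Nora          14
3    5    Eli          10
4    5    Eli          10
take 2 rows with smallest tip_plus_5:
   tip driver  tip_plus_5
3    5    Eli          10
4    5    Eli          10
So min() = 10.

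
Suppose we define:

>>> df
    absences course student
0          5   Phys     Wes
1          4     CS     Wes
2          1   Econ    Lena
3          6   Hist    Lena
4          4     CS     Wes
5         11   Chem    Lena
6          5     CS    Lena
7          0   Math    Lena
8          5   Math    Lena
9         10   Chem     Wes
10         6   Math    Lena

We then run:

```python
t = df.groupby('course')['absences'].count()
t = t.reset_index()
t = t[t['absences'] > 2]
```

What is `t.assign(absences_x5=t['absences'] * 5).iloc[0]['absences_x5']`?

15

group by course, count of absences:
course
CS      3
Chem    2
Econ    1
Hist    1
Math    3
Phys    1
Name: absences, dtype: int64
reset_index():
  course  absences
0     CS         3
1   Chem         2
2   Econ         1
3   Hist         1
4   Math         3
5   Phys         1
filter rows where absences > 2:
  course  absences
0     CS         3
4   Math         3
add column absences_x5 = t['absences'] * 5:
  course  absences  absences_x5
0     CS         3           15
4   Math         3           15
Taking the value at position 0, column 'absences_x5' gives 15.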